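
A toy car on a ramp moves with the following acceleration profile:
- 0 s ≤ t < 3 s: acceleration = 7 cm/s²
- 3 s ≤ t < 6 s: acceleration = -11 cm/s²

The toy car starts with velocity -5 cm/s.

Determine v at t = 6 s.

Δv equals the area under the a-t graph; then v = v₀ + Δv.
0–3 s: 7 × 3 = 21 cm/s
3–6 s: -11 × 3 = -33 cm/s
Δv = -12 cm/s, so v(6) = -5 + (-12) = -17 cm/s.

-17 cm/s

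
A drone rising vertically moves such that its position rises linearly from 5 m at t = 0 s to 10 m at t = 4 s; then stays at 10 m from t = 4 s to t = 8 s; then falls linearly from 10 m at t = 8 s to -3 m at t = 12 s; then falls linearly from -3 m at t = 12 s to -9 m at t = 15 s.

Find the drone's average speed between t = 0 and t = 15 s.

1.6 m/s

Average speed = (total path length)/(elapsed time); on a piecewise-linear x-t graph the path length is Σ|Δx|.
0–4 s: |Δx| = |10 − 5| = 5 m
4–8 s: |Δx| = |10 − 10| = 0 m
8–12 s: |Δx| = |-3 − 10| = 13 m
12–15 s: |Δx| = |-9 − -3| = 6 m
Total path = 24 m; average speed = 24/15 = 1.6 m/s.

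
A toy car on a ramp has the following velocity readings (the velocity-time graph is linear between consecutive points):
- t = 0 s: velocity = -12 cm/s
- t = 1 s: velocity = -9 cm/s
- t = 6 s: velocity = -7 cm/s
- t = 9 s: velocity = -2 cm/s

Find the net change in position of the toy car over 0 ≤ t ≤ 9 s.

Net displacement equals the area under the velocity-time graph (areas below the axis count negative).
0–1 s: ½(-12 + -9)(1) = -10.5 cm
1–6 s: ½(-9 + -7)(5) = -40 cm
6–9 s: ½(-7 + -2)(3) = -13.5 cm
Net displacement = -64 cm

-64 cm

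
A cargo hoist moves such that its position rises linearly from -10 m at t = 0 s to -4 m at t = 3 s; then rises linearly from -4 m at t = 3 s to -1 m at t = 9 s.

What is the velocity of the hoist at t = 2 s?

Velocity is the slope of the x-t graph on 0–3 s: (-4 − -10)/(3 − 0) = 2 m/s.

2 m/s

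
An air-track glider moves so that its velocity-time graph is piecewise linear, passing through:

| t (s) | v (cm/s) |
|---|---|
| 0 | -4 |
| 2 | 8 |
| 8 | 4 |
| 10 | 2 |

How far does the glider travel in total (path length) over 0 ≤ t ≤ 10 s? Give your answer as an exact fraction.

Distance (not displacement) is the total path length: add the absolute areas under v-t.
0–2 s: v = 0 at t = 2/3 s; triangle areas 4/3 + 16/3 = 20/3 cm
2–8 s: |½(8 + 4)(6)| = 36 cm
8–10 s: |½(4 + 2)(2)| = 6 cm
Total distance = 146/3 cm

146/3 cm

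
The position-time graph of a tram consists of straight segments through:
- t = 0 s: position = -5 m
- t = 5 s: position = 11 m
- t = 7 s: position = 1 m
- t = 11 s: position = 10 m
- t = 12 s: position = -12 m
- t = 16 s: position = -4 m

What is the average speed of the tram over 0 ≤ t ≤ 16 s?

Average speed = (total path length)/(elapsed time); on a piecewise-linear x-t graph the path length is Σ|Δx|.
0–5 s: |Δx| = |11 − -5| = 16 m
5–7 s: |Δx| = |1 − 11| = 10 m
7–11 s: |Δx| = |10 − 1| = 9 m
11–12 s: |Δx| = |-12 − 10| = 22 m
12–16 s: |Δx| = |-4 − -12| = 8 m
Total path = 65 m; average speed = 65/16 = 4.0625 m/s.

4.0625 m/s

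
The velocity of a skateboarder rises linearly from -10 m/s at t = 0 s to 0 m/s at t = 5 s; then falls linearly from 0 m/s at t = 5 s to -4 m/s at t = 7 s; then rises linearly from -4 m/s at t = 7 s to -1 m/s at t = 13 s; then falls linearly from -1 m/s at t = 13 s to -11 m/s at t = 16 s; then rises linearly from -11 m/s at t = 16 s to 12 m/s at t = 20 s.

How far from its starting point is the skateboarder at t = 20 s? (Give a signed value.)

Displacement is the signed area under the v-t curve.
0–5 s: ½(-10 + 0)(5) = -25 m
5–7 s: ½(0 + -4)(2) = -4 m
7–13 s: ½(-4 + -1)(6) = -15 m
13–16 s: ½(-1 + -11)(3) = -18 m
16–20 s: ½(-11 + 12)(4) = 2 m
Net displacement = -60 m

-60 m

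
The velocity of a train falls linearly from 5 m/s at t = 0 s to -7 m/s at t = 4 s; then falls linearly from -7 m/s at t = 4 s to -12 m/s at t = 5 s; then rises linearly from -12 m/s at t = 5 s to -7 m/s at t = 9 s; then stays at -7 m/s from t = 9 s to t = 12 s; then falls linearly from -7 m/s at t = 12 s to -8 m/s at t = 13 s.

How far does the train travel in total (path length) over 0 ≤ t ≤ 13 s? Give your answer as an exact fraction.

Total distance travelled is ∫|v| dt — sum the magnitudes of each area piece.
0–4 s: v = 0 at t = 5/3 s; triangle areas 25/6 + 49/6 = 37/3 m
4–5 s: |½(-7 + -12)(1)| = 9.5 m
5–9 s: |½(-12 + -7)(4)| = 38 m
9–12 s: |-7| × 3 = 21 m
12–13 s: |½(-7 + -8)(1)| = 7.5 m
Total distance = 265/3 m

265/3 m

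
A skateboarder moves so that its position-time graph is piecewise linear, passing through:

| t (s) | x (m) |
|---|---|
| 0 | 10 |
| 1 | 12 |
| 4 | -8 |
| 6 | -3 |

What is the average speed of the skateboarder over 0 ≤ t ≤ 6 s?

4.5 m/s

Average speed = (total path length)/(elapsed time); on a piecewise-linear x-t graph the path length is Σ|Δx|.
0–1 s: |Δx| = |12 − 10| = 2 m
1–4 s: |Δx| = |-8 − 12| = 20 m
4–6 s: |Δx| = |-3 − -8| = 5 m
Total path = 27 m; average speed = 27/6 = 4.5 m/s.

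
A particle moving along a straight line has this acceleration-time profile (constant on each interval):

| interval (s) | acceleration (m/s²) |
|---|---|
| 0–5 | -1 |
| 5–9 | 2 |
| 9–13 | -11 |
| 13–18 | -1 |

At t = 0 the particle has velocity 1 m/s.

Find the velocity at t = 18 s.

-45 m/s

Δv equals the area under the a-t graph; then v = v₀ + Δv.
0–5 s: -1 × 5 = -5 m/s
5–9 s: 2 × 4 = 8 m/s
9–13 s: -11 × 4 = -44 m/s
13–18 s: -1 × 5 = -5 m/s
Δv = -46 m/s, so v(18) = 1 + (-46) = -45 m/s.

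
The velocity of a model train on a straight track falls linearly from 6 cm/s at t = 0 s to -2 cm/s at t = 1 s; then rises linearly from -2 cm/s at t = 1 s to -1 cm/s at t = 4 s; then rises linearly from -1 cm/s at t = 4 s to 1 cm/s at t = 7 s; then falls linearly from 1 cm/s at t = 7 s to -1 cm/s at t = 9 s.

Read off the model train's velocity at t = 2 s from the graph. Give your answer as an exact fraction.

On 1–4 s the graph is linear from -2 to -1 cm/s: v(2) = -2 + (-1 − -2)·(2 − 1)/(4 − 1) = -5/3 cm/s.

-5/3 cm/s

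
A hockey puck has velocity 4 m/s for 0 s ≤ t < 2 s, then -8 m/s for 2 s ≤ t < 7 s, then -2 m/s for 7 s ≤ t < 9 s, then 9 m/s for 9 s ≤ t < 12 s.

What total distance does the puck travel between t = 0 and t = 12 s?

79 m

Total distance travelled is ∫|v| dt — sum the magnitudes of each area piece.
0–2 s: |4| × 2 = 8 m
2–7 s: |-8| × 5 = 40 m
7–9 s: |-2| × 2 = 4 m
9–12 s: |9| × 3 = 27 m
Total distance = 79 m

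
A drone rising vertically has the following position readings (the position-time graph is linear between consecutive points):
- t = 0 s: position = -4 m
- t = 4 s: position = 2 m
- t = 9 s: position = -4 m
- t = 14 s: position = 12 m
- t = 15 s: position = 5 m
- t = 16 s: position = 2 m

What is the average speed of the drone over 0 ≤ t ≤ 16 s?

2.375 m/s

Average speed = (total path length)/(elapsed time); on a piecewise-linear x-t graph the path length is Σ|Δx|.
0–4 s: |Δx| = |2 − -4| = 6 m
4–9 s: |Δx| = |-4 − 2| = 6 m
9–14 s: |Δx| = |12 − -4| = 16 m
14–15 s: |Δx| = |5 − 12| = 7 m
15–16 s: |Δx| = |2 − 5| = 3 m
Total path = 38 m; average speed = 38/16 = 2.375 m/s.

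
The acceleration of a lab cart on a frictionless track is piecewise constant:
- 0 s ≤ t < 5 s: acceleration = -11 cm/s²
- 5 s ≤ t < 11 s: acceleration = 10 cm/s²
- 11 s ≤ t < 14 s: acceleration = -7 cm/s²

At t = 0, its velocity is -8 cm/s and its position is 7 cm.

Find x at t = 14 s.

On each constant-a segment, Δv = aΔt and Δx = v₀Δt + ½aΔt²; chain segment to segment.
0–5 s: v starts -8 cm/s; Δx = -8·5 + ½·-11·5² = -177.5 cm; v ends -63 cm/s.
5–11 s: v starts -63 cm/s; Δx = -63·6 + ½·10·6² = -198 cm; v ends -3 cm/s.
11–14 s: v starts -3 cm/s; Δx = -3·3 + ½·-7·3² = -40.5 cm; v ends -24 cm/s.
x(14) = 7 + Σ Δx = -409 cm.

-409 cm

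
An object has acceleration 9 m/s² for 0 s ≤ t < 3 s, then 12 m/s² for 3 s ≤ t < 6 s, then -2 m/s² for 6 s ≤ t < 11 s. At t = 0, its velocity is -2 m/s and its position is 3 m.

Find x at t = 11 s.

On each constant-a segment, Δv = aΔt and Δx = v₀Δt + ½aΔt²; chain segment to segment.
0–3 s: v starts -2 m/s; Δx = -2·3 + ½·9·3² = 34.5 m; v ends 25 m/s.
3–6 s: v starts 25 m/s; Δx = 25·3 + ½·12·3² = 129 m; v ends 61 m/s.
6–11 s: v starts 61 m/s; Δx = 61·5 + ½·-2·5² = 280 m; v ends 51 m/s.
x(11) = 3 + Σ Δx = 446.5 m.

446.5 m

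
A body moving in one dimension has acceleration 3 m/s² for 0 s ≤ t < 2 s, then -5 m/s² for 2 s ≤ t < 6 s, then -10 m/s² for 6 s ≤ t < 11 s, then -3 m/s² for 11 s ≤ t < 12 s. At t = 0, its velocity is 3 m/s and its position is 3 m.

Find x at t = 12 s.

-231.5 m

On each constant-a segment, Δv = aΔt and Δx = v₀Δt + ½aΔt²; chain segment to segment.
0–2 s: v starts 3 m/s; Δx = 3·2 + ½·3·2² = 12 m; v ends 9 m/s.
2–6 s: v starts 9 m/s; Δx = 9·4 + ½·-5·4² = -4 m; v ends -11 m/s.
6–11 s: v starts -11 m/s; Δx = -11·5 + ½·-10·5² = -180 m; v ends -61 m/s.
11–12 s: v starts -61 m/s; Δx = -61·1 + ½·-3·1² = -62.5 m; v ends -64 m/s.
x(12) = 3 + Σ Δx = -231.5 m.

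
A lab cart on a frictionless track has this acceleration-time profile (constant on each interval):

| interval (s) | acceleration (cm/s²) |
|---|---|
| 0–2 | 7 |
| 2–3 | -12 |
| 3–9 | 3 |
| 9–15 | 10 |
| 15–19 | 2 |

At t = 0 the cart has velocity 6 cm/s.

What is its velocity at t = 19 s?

Δv equals the area under the a-t graph; then v = v₀ + Δv.
0–2 s: 7 × 2 = 14 cm/s
2–3 s: -12 × 1 = -12 cm/s
3–9 s: 3 × 6 = 18 cm/s
9–15 s: 10 × 6 = 60 cm/s
15–19 s: 2 × 4 = 8 cm/s
Δv = 88 cm/s, so v(19) = 6 + (88) = 94 cm/s.

94 cm/s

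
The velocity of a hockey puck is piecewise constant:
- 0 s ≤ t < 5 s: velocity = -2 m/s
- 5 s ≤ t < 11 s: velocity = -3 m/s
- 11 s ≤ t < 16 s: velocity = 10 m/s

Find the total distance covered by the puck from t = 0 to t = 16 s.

78 m

Distance (not displacement) is the total path length: add the absolute areas under v-t.
0–5 s: |-2| × 5 = 10 m
5–11 s: |-3| × 6 = 18 m
11–16 s: |10| × 5 = 50 m
Total distance = 78 m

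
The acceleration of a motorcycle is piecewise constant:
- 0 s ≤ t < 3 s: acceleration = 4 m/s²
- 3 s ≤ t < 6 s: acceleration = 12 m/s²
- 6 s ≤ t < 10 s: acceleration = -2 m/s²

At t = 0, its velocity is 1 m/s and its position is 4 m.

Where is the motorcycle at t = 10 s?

On each constant-a segment, Δv = aΔt and Δx = v₀Δt + ½aΔt²; chain segment to segment.
0–3 s: v starts 1 m/s; Δx = 1·3 + ½·4·3² = 21 m; v ends 13 m/s.
3–6 s: v starts 13 m/s; Δx = 13·3 + ½·12·3² = 93 m; v ends 49 m/s.
6–10 s: v starts 49 m/s; Δx = 49·4 + ½·-2·4² = 180 m; v ends 41 m/s.
x(10) = 4 + Σ Δx = 298 m.

298 m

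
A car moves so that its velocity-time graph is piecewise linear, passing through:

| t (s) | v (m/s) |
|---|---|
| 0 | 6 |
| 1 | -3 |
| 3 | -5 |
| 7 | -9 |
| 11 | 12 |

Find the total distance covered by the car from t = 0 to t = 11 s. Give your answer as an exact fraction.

839/14 m

Distance (not displacement) is the total path length: add the absolute areas under v-t.
0–1 s: v = 0 at t = 2/3 s; triangle areas 2 + 0.5 = 2.5 m
1–3 s: |½(-3 + -5)(2)| = 8 m
3–7 s: |½(-5 + -9)(4)| = 28 m
7–11 s: v = 0 at t = 61/7 s; triangle areas 54/7 + 96/7 = 150/7 m
Total distance = 839/14 m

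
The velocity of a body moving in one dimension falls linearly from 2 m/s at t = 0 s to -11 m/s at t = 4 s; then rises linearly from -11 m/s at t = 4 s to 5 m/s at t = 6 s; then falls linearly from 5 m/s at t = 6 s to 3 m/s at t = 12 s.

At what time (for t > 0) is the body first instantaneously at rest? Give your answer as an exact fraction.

t = 8/13 s

v changes sign on 0–4 s (from 2 to -11); the graph is linear there, so v = 0 at t = 0 + (-2)·(4 − 0)/(-11 − 2) = 8/13 s.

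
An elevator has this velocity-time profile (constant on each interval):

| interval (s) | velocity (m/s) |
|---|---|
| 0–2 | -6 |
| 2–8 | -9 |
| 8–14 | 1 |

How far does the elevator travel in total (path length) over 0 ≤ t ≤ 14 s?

72 m

Distance (not displacement) is the total path length: add the absolute areas under v-t.
0–2 s: |-6| × 2 = 12 m
2–8 s: |-9| × 6 = 54 m
8–14 s: |1| × 6 = 6 m
Total distance = 72 m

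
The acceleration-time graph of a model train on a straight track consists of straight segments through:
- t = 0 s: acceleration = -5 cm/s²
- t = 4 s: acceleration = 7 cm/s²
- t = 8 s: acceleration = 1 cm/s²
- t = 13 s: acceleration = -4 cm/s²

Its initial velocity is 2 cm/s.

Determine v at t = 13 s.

Δv equals the area under the a-t graph; then v = v₀ + Δv.
0–4 s: ½(-5 + 7)(4) = 4 cm/s
4–8 s: ½(7 + 1)(4) = 16 cm/s
8–13 s: ½(1 + -4)(5) = -7.5 cm/s
Δv = 12.5 cm/s, so v(13) = 2 + (12.5) = 14.5 cm/s.

14.5 cm/s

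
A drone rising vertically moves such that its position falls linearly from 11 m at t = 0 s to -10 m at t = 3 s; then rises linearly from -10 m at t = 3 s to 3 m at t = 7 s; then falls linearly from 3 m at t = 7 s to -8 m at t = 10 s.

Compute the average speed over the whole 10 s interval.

Average speed = (total path length)/(elapsed time); on a piecewise-linear x-t graph the path length is Σ|Δx|.
0–3 s: |Δx| = |-10 − 11| = 21 m
3–7 s: |Δx| = |3 − -10| = 13 m
7–10 s: |Δx| = |-8 − 3| = 11 m
Total path = 45 m; average speed = 45/10 = 4.5 m/s.

4.5 m/s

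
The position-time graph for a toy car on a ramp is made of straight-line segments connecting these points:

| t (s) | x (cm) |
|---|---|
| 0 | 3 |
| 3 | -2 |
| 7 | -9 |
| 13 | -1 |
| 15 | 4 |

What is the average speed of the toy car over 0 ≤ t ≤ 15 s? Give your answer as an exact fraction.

5/3 cm/s

Average speed = (total path length)/(elapsed time); on a piecewise-linear x-t graph the path length is Σ|Δx|.
0–3 s: |Δx| = |-2 − 3| = 5 cm
3–7 s: |Δx| = |-9 − -2| = 7 cm
7–13 s: |Δx| = |-1 − -9| = 8 cm
13–15 s: |Δx| = |4 − -1| = 5 cm
Total path = 25 cm; average speed = 25/15 = 5/3 cm/s.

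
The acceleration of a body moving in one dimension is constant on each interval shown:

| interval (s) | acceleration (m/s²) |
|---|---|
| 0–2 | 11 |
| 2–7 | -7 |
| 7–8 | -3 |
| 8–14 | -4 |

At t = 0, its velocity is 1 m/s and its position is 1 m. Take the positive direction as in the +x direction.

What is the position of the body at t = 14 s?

On each constant-a segment, Δv = aΔt and Δx = v₀Δt + ½aΔt²; chain segment to segment.
0–2 s: v starts 1 m/s; Δx = 1·2 + ½·11·2² = 24 m; v ends 23 m/s.
2–7 s: v starts 23 m/s; Δx = 23·5 + ½·-7·5² = 27.5 m; v ends -12 m/s.
7–8 s: v starts -12 m/s; Δx = -12·1 + ½·-3·1² = -13.5 m; v ends -15 m/s.
8–14 s: v starts -15 m/s; Δx = -15·6 + ½·-4·6² = -162 m; v ends -39 m/s.
x(14) = 1 + Σ Δx = -123 m.

-123 m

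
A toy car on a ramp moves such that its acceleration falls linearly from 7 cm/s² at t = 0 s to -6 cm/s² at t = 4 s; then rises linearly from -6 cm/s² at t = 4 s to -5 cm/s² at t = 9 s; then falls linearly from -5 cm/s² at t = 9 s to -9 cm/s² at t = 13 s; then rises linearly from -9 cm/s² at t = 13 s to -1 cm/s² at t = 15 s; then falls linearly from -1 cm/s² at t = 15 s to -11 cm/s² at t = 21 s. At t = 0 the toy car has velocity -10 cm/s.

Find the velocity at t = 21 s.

Δv equals the area under the a-t graph; then v = v₀ + Δv.
0–4 s: ½(7 + -6)(4) = 2 cm/s
4–9 s: ½(-6 + -5)(5) = -27.5 cm/s
9–13 s: ½(-5 + -9)(4) = -28 cm/s
13–15 s: ½(-9 + -1)(2) = -10 cm/s
15–21 s: ½(-1 + -11)(6) = -36 cm/s
Δv = -99.5 cm/s, so v(21) = -10 + (-99.5) = -109.5 cm/s.

-109.5 cm/s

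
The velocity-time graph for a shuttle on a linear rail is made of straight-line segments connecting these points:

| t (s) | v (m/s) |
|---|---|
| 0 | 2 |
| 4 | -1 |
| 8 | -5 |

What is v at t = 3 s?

-0.25 m/s

On 0–4 s the graph is linear from 2 to -1 m/s: v(3) = 2 + (-1 − 2)·(3 − 0)/(4 − 0) = -0.25 m/s.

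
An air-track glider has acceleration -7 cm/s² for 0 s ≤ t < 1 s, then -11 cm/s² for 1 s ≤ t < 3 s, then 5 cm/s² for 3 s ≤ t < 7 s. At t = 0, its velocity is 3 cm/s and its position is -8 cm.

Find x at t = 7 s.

On each constant-a segment, Δv = aΔt and Δx = v₀Δt + ½aΔt²; chain segment to segment.
0–1 s: v starts 3 cm/s; Δx = 3·1 + ½·-7·1² = -0.5 cm; v ends -4 cm/s.
1–3 s: v starts -4 cm/s; Δx = -4·2 + ½·-11·2² = -30 cm; v ends -26 cm/s.
3–7 s: v starts -26 cm/s; Δx = -26·4 + ½·5·4² = -64 cm; v ends -6 cm/s.
x(7) = -8 + Σ Δx = -102.5 cm.

-102.5 cm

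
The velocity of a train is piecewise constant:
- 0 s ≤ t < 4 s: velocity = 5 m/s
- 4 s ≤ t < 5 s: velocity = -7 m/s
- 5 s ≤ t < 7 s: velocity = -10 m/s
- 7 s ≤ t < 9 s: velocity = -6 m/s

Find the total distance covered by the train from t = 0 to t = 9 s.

59 m

Distance (not displacement) is the total path length: add the absolute areas under v-t.
0–4 s: |5| × 4 = 20 m
4–5 s: |-7| × 1 = 7 m
5–7 s: |-10| × 2 = 20 m
7–9 s: |-6| × 2 = 12 m
Total distance = 59 m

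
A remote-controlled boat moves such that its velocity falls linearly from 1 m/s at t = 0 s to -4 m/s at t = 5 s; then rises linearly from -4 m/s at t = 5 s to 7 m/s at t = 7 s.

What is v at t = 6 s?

1.5 m/s

On 5–7 s the graph is linear from -4 to 7 m/s: v(6) = -4 + (7 − -4)·(6 − 5)/(7 − 5) = 1.5 m/s.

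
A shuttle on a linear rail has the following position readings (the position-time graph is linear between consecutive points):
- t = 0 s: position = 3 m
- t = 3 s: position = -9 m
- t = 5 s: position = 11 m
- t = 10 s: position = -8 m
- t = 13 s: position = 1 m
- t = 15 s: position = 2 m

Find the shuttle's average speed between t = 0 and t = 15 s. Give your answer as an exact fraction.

Average speed = (total path length)/(elapsed time); on a piecewise-linear x-t graph the path length is Σ|Δx|.
0–3 s: |Δx| = |-9 − 3| = 12 m
3–5 s: |Δx| = |11 − -9| = 20 m
5–10 s: |Δx| = |-8 − 11| = 19 m
10–13 s: |Δx| = |1 − -8| = 9 m
13–15 s: |Δx| = |2 − 1| = 1 m
Total path = 61 m; average speed = 61/15 = 61/15 m/s.

61/15 m/s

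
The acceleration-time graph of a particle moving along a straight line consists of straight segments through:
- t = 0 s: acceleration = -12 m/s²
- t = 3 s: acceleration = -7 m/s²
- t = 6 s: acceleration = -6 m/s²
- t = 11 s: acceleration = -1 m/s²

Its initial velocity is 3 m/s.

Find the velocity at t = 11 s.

Δv equals the area under the a-t graph; then v = v₀ + Δv.
0–3 s: ½(-12 + -7)(3) = -28.5 m/s
3–6 s: ½(-7 + -6)(3) = -19.5 m/s
6–11 s: ½(-6 + -1)(5) = -17.5 m/s
Δv = -65.5 m/s, so v(11) = 3 + (-65.5) = -62.5 m/s.

-62.5 m/s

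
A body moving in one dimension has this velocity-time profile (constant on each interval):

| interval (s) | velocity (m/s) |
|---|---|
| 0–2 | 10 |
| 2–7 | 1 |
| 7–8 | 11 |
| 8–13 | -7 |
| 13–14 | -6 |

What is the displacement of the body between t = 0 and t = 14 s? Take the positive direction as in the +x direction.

Net displacement equals the area under the velocity-time graph (areas below the axis count negative).
0–2 s: 10 × 2 = 20 m
2–7 s: 1 × 5 = 5 m
7–8 s: 11 × 1 = 11 m
8–13 s: -7 × 5 = -35 m
13–14 s: -6 × 1 = -6 m
Net displacement = -5 m

-5 m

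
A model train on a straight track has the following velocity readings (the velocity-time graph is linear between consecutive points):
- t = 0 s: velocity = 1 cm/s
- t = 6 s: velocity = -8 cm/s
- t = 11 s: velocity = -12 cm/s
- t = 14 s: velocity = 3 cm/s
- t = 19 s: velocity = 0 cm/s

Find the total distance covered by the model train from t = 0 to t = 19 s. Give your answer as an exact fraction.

1417/15 cm

Distance (not displacement) is the total path length: add the absolute areas under v-t.
0–6 s: v = 0 at t = 2/3 s; triangle areas 1/3 + 64/3 = 65/3 cm
6–11 s: |½(-8 + -12)(5)| = 50 cm
11–14 s: v = 0 at t = 13.4 s; triangle areas 14.4 + 0.9 = 15.3 cm
14–19 s: |½(3 + 0)(5)| = 7.5 cm
Total distance = 1417/15 cm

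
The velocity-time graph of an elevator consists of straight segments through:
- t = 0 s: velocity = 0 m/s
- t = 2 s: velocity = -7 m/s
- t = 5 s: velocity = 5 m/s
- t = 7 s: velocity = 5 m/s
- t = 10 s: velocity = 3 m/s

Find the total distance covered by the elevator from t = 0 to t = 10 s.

Total distance travelled is ∫|v| dt — sum the magnitudes of each area piece.
0–2 s: |½(0 + -7)(2)| = 7 m
2–5 s: v = 0 at t = 3.75 s; triangle areas 6.125 + 3.125 = 9.25 m
5–7 s: |5| × 2 = 10 m
7–10 s: |½(5 + 3)(3)| = 12 m
Total distance = 38.25 m

38.25 m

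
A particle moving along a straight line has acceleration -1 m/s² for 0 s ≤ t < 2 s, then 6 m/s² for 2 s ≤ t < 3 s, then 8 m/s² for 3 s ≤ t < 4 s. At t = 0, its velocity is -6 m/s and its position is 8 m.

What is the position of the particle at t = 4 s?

-9 m

On each constant-a segment, Δv = aΔt and Δx = v₀Δt + ½aΔt²; chain segment to segment.
0–2 s: v starts -6 m/s; Δx = -6·2 + ½·-1·2² = -14 m; v ends -8 m/s.
2–3 s: v starts -8 m/s; Δx = -8·1 + ½·6·1² = -5 m; v ends -2 m/s.
3–4 s: v starts -2 m/s; Δx = -2·1 + ½·8·1² = 2 m; v ends 6 m/s.
x(4) = 8 + Σ Δx = -9 m.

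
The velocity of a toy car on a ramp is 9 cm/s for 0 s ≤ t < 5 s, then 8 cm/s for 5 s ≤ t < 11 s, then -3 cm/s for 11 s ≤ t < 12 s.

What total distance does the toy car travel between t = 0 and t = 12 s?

96 cm

Distance (not displacement) is the total path length: add the absolute areas under v-t.
0–5 s: |9| × 5 = 45 cm
5–11 s: |8| × 6 = 48 cm
11–12 s: |-3| × 1 = 3 cm
Total distance = 96 cm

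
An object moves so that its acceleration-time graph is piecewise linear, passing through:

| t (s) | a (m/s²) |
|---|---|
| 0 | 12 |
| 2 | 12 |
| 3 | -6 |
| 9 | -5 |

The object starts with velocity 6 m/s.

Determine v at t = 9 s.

Δv equals the area under the a-t graph; then v = v₀ + Δv.
0–2 s: 12 × 2 = 24 m/s
2–3 s: ½(12 + -6)(1) = 3 m/s
3–9 s: ½(-6 + -5)(6) = -33 m/s
Δv = -6 m/s, so v(9) = 6 + (-6) = 0 m/s.

0 m/s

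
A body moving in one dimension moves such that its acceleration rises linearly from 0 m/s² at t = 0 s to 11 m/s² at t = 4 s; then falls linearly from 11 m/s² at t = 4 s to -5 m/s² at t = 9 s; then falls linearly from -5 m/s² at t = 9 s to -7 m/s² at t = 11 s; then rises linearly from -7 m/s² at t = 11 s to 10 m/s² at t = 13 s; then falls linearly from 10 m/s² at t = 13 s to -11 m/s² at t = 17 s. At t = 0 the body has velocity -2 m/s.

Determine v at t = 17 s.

Δv equals the area under the a-t graph; then v = v₀ + Δv.
0–4 s: ½(0 + 11)(4) = 22 m/s
4–9 s: ½(11 + -5)(5) = 15 m/s
9–11 s: ½(-5 + -7)(2) = -12 m/s
11–13 s: ½(-7 + 10)(2) = 3 m/s
13–17 s: ½(10 + -11)(4) = -2 m/s
Δv = 26 m/s, so v(17) = -2 + (26) = 24 m/s.

24 m/s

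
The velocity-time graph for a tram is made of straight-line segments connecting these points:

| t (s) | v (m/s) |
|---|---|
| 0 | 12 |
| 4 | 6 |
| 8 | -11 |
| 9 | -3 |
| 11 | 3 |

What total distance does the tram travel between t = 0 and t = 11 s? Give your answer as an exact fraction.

1096/17 m

Distance (not displacement) is the total path length: add the absolute areas under v-t.
0–4 s: |½(12 + 6)(4)| = 36 m
4–8 s: v = 0 at t = 92/17 s; triangle areas 72/17 + 242/17 = 314/17 m
8–9 s: |½(-11 + -3)(1)| = 7 m
9–11 s: v = 0 at t = 10 s; triangle areas 1.5 + 1.5 = 3 m
Total distance = 1096/17 m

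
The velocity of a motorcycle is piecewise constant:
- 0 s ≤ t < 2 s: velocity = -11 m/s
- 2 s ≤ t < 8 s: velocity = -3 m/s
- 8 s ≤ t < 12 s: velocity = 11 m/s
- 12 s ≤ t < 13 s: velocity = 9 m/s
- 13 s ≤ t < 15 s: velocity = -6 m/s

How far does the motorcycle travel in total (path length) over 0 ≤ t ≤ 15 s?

105 m

Total distance travelled is ∫|v| dt — sum the magnitudes of each area piece.
0–2 s: |-11| × 2 = 22 m
2–8 s: |-3| × 6 = 18 m
8–12 s: |11| × 4 = 44 m
12–13 s: |9| × 1 = 9 m
13–15 s: |-6| × 2 = 12 m
Total distance = 105 m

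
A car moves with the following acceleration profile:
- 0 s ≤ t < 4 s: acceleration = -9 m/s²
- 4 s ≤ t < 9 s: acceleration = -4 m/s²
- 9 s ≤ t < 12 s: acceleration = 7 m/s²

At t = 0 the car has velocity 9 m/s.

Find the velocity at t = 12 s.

-26 m/s

Δv equals the area under the a-t graph; then v = v₀ + Δv.
0–4 s: -9 × 4 = -36 m/s
4–9 s: -4 × 5 = -20 m/s
9–12 s: 7 × 3 = 21 m/s
Δv = -35 m/s, so v(12) = 9 + (-35) = -26 m/s.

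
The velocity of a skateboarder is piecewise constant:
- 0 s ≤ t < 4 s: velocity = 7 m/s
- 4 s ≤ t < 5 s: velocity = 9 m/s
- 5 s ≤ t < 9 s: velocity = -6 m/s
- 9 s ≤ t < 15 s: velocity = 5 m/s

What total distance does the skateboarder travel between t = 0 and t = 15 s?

91 m

Distance (not displacement) is the total path length: add the absolute areas under v-t.
0–4 s: |7| × 4 = 28 m
4–5 s: |9| × 1 = 9 m
5–9 s: |-6| × 4 = 24 m
9–15 s: |5| × 6 = 30 m
Total distance = 91 m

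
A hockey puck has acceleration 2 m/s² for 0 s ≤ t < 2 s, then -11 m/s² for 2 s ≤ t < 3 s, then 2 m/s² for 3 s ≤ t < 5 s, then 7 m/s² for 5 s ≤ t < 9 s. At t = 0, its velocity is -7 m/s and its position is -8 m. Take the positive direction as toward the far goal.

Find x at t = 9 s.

-34.5 m

On each constant-a segment, Δv = aΔt and Δx = v₀Δt + ½aΔt²; chain segment to segment.
0–2 s: v starts -7 m/s; Δx = -7·2 + ½·2·2² = -10 m; v ends -3 m/s.
2–3 s: v starts -3 m/s; Δx = -3·1 + ½·-11·1² = -8.5 m; v ends -14 m/s.
3–5 s: v starts -14 m/s; Δx = -14·2 + ½·2·2² = -24 m; v ends -10 m/s.
5–9 s: v starts -10 m/s; Δx = -10·4 + ½·7·4² = 16 m; v ends 18 m/s.
x(9) = -8 + Σ Δx = -34.5 m.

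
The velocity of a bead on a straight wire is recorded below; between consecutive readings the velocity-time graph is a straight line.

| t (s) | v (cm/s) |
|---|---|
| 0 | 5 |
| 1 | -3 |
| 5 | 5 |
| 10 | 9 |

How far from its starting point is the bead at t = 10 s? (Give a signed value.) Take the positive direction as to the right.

40 cm

Displacement is the signed area under the v-t curve.
0–1 s: ½(5 + -3)(1) = 1 cm
1–5 s: ½(-3 + 5)(4) = 4 cm
5–10 s: ½(5 + 9)(5) = 35 cm
Net displacement = 40 cm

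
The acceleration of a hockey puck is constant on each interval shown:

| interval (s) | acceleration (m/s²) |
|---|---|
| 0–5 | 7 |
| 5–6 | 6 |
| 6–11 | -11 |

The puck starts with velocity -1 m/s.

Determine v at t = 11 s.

-15 m/s

Δv equals the area under the a-t graph; then v = v₀ + Δv.
0–5 s: 7 × 5 = 35 m/s
5–6 s: 6 × 1 = 6 m/s
6–11 s: -11 × 5 = -55 m/s
Δv = -14 m/s, so v(11) = -1 + (-14) = -15 m/s.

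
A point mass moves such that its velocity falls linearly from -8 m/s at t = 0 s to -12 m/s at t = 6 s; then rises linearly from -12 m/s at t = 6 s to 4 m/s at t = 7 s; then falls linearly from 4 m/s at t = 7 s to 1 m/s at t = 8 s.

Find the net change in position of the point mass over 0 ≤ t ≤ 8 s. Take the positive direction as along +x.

Displacement is the signed area under the v-t curve.
0–6 s: ½(-8 + -12)(6) = -60 m
6–7 s: ½(-12 + 4)(1) = -4 m
7–8 s: ½(4 + 1)(1) = 2.5 m
Net displacement = -61.5 m

-61.5 m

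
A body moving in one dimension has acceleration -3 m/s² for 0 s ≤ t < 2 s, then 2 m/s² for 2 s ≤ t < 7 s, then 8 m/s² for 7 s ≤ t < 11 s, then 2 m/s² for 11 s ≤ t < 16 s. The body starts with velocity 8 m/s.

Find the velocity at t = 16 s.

54 m/s

Δv equals the area under the a-t graph; then v = v₀ + Δv.
0–2 s: -3 × 2 = -6 m/s
2–7 s: 2 × 5 = 10 m/s
7–11 s: 8 × 4 = 32 m/s
11–16 s: 2 × 5 = 10 m/s
Δv = 46 m/s, so v(16) = 8 + (46) = 54 m/s.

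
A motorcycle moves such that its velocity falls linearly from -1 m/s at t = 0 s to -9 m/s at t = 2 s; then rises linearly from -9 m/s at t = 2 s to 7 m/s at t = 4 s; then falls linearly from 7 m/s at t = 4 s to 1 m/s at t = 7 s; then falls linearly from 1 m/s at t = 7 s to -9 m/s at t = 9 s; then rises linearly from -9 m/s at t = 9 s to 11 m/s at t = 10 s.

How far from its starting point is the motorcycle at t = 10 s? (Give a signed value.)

-7 m

Displacement is the signed area under the v-t curve.
0–2 s: ½(-1 + -9)(2) = -10 m
2–4 s: ½(-9 + 7)(2) = -2 m
4–7 s: ½(7 + 1)(3) = 12 m
7–9 s: ½(1 + -9)(2) = -8 m
9–10 s: ½(-9 + 11)(1) = 1 m
Net displacement = -7 m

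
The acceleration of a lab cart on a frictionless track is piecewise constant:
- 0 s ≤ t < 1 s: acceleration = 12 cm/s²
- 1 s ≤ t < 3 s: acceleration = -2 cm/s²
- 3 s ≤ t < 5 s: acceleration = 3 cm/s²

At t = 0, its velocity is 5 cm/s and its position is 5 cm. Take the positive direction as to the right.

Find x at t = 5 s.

78 cm

On each constant-a segment, Δv = aΔt and Δx = v₀Δt + ½aΔt²; chain segment to segment.
0–1 s: v starts 5 cm/s; Δx = 5·1 + ½·12·1² = 11 cm; v ends 17 cm/s.
1–3 s: v starts 17 cm/s; Δx = 17·2 + ½·-2·2² = 30 cm; v ends 13 cm/s.
3–5 s: v starts 13 cm/s; Δx = 13·2 + ½·3·2² = 32 cm; v ends 19 cm/s.
x(5) = 5 + Σ Δx = 78 cm.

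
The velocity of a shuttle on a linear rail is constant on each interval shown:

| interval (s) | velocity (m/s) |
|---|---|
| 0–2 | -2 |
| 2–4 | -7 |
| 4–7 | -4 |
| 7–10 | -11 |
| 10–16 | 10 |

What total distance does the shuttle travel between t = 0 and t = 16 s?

Distance (not displacement) is the total path length: add the absolute areas under v-t.
0–2 s: |-2| × 2 = 4 m
2–4 s: |-7| × 2 = 14 m
4–7 s: |-4| × 3 = 12 m
7–10 s: |-11| × 3 = 33 m
10–16 s: |10| × 6 = 60 m
Total distance = 123 m

123 m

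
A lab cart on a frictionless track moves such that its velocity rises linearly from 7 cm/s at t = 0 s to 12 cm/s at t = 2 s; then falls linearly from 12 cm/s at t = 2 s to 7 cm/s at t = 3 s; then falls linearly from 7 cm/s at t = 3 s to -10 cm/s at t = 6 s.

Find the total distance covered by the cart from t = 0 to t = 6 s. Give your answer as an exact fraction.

Total distance travelled is ∫|v| dt — sum the magnitudes of each area piece.
0–2 s: |½(7 + 12)(2)| = 19 cm
2–3 s: |½(12 + 7)(1)| = 9.5 cm
3–6 s: v = 0 at t = 72/17 s; triangle areas 147/34 + 150/17 = 447/34 cm
Total distance = 708/17 cm

708/17 cm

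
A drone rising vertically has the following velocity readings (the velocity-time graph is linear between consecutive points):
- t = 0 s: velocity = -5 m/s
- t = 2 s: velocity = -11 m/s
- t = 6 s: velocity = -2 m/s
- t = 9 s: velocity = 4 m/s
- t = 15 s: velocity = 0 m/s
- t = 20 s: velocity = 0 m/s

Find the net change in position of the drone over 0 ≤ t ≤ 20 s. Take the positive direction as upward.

-27 m

Displacement is the signed area under the v-t curve.
0–2 s: ½(-5 + -11)(2) = -16 m
2–6 s: ½(-11 + -2)(4) = -26 m
6–9 s: ½(-2 + 4)(3) = 3 m
9–15 s: ½(4 + 0)(6) = 12 m
15–20 s: 0 × 5 = 0 m
Net displacement = -27 m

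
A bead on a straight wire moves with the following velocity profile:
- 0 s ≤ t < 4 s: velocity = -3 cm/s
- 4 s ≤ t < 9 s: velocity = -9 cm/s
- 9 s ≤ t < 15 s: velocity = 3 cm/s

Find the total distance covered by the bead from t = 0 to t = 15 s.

Total distance travelled is ∫|v| dt — sum the magnitudes of each area piece.
0–4 s: |-3| × 4 = 12 cm
4–9 s: |-9| × 5 = 45 cm
9–15 s: |3| × 6 = 18 cm
Total distance = 75 cm

75 cm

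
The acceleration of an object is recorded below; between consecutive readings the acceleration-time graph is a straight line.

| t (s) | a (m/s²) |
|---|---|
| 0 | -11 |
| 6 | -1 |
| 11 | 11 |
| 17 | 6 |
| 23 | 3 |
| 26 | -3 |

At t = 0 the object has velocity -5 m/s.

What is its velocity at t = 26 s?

Δv equals the area under the a-t graph; then v = v₀ + Δv.
0–6 s: ½(-11 + -1)(6) = -36 m/s
6–11 s: ½(-1 + 11)(5) = 25 m/s
11–17 s: ½(11 + 6)(6) = 51 m/s
17–23 s: ½(6 + 3)(6) = 27 m/s
23–26 s: ½(3 + -3)(3) = 0 m/s
Δv = 67 m/s, so v(26) = -5 + (67) = 62 m/s.

62 m/s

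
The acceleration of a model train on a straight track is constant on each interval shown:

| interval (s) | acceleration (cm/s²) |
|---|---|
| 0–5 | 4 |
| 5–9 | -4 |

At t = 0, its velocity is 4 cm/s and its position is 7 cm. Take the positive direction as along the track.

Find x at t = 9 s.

On each constant-a segment, Δv = aΔt and Δx = v₀Δt + ½aΔt²; chain segment to segment.
0–5 s: v starts 4 cm/s; Δx = 4·5 + ½·4·5² = 70 cm; v ends 24 cm/s.
5–9 s: v starts 24 cm/s; Δx = 24·4 + ½·-4·4² = 64 cm; v ends 8 cm/s.
x(9) = 7 + Σ Δx = 141 cm.

141 cm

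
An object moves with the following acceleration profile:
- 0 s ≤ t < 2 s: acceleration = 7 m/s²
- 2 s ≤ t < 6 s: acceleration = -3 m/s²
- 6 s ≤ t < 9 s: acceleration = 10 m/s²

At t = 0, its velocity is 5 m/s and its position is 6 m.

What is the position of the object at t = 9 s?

148 m

On each constant-a segment, Δv = aΔt and Δx = v₀Δt + ½aΔt²; chain segment to segment.
0–2 s: v starts 5 m/s; Δx = 5·2 + ½·7·2² = 24 m; v ends 19 m/s.
2–6 s: v starts 19 m/s; Δx = 19·4 + ½·-3·4² = 52 m; v ends 7 m/s.
6–9 s: v starts 7 m/s; Δx = 7·3 + ½·10·3² = 66 m; v ends 37 m/s.
x(9) = 6 + Σ Δx = 148 m.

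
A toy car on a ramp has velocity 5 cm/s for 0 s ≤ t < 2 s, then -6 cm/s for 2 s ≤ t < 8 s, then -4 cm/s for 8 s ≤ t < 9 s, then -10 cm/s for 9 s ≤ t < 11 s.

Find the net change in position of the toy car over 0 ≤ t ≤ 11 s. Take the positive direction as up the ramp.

-50 cm

Displacement is the signed area under the v-t curve.
0–2 s: 5 × 2 = 10 cm
2–8 s: -6 × 6 = -36 cm
8–9 s: -4 × 1 = -4 cm
9–11 s: -10 × 2 = -20 cm
Net displacement = -50 cm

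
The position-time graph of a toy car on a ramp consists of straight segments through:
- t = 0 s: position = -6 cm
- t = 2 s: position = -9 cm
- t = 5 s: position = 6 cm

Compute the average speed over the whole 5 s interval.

3.6 cm/s

Average speed = (total path length)/(elapsed time); on a piecewise-linear x-t graph the path length is Σ|Δx|.
0–2 s: |Δx| = |-9 − -6| = 3 cm
2–5 s: |Δx| = |6 − -9| = 15 cm
Total path = 18 cm; average speed = 18/5 = 3.6 cm/s.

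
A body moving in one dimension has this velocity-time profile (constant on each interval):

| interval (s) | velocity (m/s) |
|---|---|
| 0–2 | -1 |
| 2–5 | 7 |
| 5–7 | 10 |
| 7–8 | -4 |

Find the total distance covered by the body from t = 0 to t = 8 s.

Distance (not displacement) is the total path length: add the absolute areas under v-t.
0–2 s: |-1| × 2 = 2 m
2–5 s: |7| × 3 = 21 m
5–7 s: |10| × 2 = 20 m
7–8 s: |-4| × 1 = 4 m
Total distance = 47 m

47 m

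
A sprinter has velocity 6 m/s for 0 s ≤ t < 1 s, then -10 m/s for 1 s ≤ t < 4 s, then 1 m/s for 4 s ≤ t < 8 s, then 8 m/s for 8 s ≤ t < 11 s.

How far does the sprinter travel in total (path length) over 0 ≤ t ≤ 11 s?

Total distance travelled is ∫|v| dt — sum the magnitudes of each area piece.
0–1 s: |6| × 1 = 6 m
1–4 s: |-10| × 3 = 30 m
4–8 s: |1| × 4 = 4 m
8–11 s: |8| × 3 = 24 m
Total distance = 64 m

64 m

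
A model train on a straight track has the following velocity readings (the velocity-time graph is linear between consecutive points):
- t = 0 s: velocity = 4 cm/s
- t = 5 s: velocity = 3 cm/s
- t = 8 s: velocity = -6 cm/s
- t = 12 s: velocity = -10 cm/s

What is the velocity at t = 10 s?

On 8–12 s the graph is linear from -6 to -10 cm/s: v(10) = -6 + (-10 − -6)·(10 − 8)/(12 − 8) = -8 cm/s.

-8 cm/s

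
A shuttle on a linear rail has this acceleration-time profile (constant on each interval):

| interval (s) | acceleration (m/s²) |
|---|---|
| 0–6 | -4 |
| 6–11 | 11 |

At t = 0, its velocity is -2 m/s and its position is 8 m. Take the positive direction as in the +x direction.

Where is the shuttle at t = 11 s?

-68.5 m

On each constant-a segment, Δv = aΔt and Δx = v₀Δt + ½aΔt²; chain segment to segment.
0–6 s: v starts -2 m/s; Δx = -2·6 + ½·-4·6² = -84 m; v ends -26 m/s.
6–11 s: v starts -26 m/s; Δx = -26·5 + ½·11·5² = 7.5 m; v ends 29 m/s.
x(11) = 8 + Σ Δx = -68.5 m.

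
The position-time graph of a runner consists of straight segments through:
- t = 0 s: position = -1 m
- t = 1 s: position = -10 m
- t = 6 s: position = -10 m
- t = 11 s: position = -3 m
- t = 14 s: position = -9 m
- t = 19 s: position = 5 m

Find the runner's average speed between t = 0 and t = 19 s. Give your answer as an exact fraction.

Average speed = (total path length)/(elapsed time); on a piecewise-linear x-t graph the path length is Σ|Δx|.
0–1 s: |Δx| = |-10 − -1| = 9 m
1–6 s: |Δx| = |-10 − -10| = 0 m
6–11 s: |Δx| = |-3 − -10| = 7 m
11–14 s: |Δx| = |-9 − -3| = 6 m
14–19 s: |Δx| = |5 − -9| = 14 m
Total path = 36 m; average speed = 36/19 = 36/19 m/s.

36/19 m/s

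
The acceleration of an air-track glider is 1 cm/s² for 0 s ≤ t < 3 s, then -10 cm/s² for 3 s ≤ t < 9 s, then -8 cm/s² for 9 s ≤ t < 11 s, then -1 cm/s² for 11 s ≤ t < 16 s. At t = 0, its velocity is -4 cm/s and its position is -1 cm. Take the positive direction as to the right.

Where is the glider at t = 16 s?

On each constant-a segment, Δv = aΔt and Δx = v₀Δt + ½aΔt²; chain segment to segment.
0–3 s: v starts -4 cm/s; Δx = -4·3 + ½·1·3² = -7.5 cm; v ends -1 cm/s.
3–9 s: v starts -1 cm/s; Δx = -1·6 + ½·-10·6² = -186 cm; v ends -61 cm/s.
9–11 s: v starts -61 cm/s; Δx = -61·2 + ½·-8·2² = -138 cm; v ends -77 cm/s.
11–16 s: v starts -77 cm/s; Δx = -77·5 + ½·-1·5² = -397.5 cm; v ends -82 cm/s.
x(16) = -1 + Σ Δx = -730 cm.

-730 cm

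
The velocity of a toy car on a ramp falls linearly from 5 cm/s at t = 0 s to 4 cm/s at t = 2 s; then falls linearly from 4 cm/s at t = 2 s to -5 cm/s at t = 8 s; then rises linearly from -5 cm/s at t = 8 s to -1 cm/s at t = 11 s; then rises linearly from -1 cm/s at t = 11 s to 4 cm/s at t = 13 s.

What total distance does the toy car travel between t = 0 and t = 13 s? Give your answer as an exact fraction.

Distance (not displacement) is the total path length: add the absolute areas under v-t.
0–2 s: |½(5 + 4)(2)| = 9 cm
2–8 s: v = 0 at t = 14/3 s; triangle areas 16/3 + 25/3 = 41/3 cm
8–11 s: |½(-5 + -1)(3)| = 9 cm
11–13 s: v = 0 at t = 11.4 s; triangle areas 0.2 + 3.2 = 3.4 cm
Total distance = 526/15 cm

526/15 cm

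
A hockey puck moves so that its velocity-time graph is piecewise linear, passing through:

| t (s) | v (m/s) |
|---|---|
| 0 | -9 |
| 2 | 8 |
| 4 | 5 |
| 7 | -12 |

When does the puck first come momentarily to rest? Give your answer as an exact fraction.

v changes sign on 0–2 s (from -9 to 8); the graph is linear there, so v = 0 at t = 0 + (9)·(2 − 0)/(8 − -9) = 18/17 s.

t = 18/17 s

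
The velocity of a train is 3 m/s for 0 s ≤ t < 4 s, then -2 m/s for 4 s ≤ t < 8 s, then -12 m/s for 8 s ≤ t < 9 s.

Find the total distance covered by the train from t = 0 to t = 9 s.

32 m

Distance (not displacement) is the total path length: add the absolute areas under v-t.
0–4 s: |3| × 4 = 12 m
4–8 s: |-2| × 4 = 8 m
8–9 s: |-12| × 1 = 12 m
Total distance = 32 m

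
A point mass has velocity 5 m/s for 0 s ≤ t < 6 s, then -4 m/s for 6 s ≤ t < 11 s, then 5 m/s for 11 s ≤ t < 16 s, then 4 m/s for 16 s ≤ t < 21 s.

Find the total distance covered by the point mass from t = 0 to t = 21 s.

95 m

Distance (not displacement) is the total path length: add the absolute areas under v-t.
0–6 s: |5| × 6 = 30 m
6–11 s: |-4| × 5 = 20 m
11–16 s: |5| × 5 = 25 m
16–21 s: |4| × 5 = 20 m
Total distance = 95 m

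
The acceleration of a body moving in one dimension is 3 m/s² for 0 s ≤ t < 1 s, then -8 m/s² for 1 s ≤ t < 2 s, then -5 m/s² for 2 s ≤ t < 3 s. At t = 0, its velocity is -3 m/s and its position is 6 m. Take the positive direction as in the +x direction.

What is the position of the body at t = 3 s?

-10 m

On each constant-a segment, Δv = aΔt and Δx = v₀Δt + ½aΔt²; chain segment to segment.
0–1 s: v starts -3 m/s; Δx = -3·1 + ½·3·1² = -1.5 m; v ends 0 m/s.
1–2 s: v starts 0 m/s; Δx = 0·1 + ½·-8·1² = -4 m; v ends -8 m/s.
2–3 s: v starts -8 m/s; Δx = -8·1 + ½·-5·1² = -10.5 m; v ends -13 m/s.
x(3) = 6 + Σ Δx = -10 m.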